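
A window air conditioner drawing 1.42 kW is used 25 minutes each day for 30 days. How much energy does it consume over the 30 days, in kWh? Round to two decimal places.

17.75 kWh

Runtime = 25 min × 30 = 750 min = 12.5 h
Energy = 1.42 kW × 12.5 h = 17.75 kWh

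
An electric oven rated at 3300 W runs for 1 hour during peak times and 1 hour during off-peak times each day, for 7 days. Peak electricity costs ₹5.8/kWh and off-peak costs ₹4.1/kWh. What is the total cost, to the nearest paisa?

Peak energy = 3.3 kW × 1 h × 7 = 23.1 kWh
Off-peak energy = 3.3 kW × 1 h × 7 = 23.1 kWh
Cost = 23.1 × ₹5.8 + 23.1 × ₹4.1 = ₹133.98 + ₹94.71 = ₹228.69

₹228.69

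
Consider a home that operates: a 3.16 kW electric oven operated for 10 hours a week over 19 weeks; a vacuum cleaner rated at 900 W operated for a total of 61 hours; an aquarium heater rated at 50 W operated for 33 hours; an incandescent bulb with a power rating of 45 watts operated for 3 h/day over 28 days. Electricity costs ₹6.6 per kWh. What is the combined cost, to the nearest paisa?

₹4360.82

electric oven: Runtime = 10 h/week × 19 weeks = 190 h
electric oven: 3.16 kW × 190 h = 600.4 kWh
vacuum cleaner: 0.9 kW × 61 h = 54.9 kWh
aquarium heater: 0.05 kW × 33 h = 1.65 kWh
incandescent bulb: Runtime = 3 h/day × 28 days = 84 h
incandescent bulb: 0.045 kW × 84 h = 3.78 kWh
Total energy = 660.73 kWh
Cost = 660.73 × ₹6.6 = ₹4360.82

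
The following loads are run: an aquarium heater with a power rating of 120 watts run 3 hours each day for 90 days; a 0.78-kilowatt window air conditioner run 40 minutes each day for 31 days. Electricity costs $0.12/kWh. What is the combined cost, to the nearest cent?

$5.82

aquarium heater: Runtime = 3 h/day × 90 days = 270 h
aquarium heater: 0.12 kW × 270 h = 32.4 kWh
window air conditioner: Runtime = 40 min × 31 = 1240 min = 20.666666… h
window air conditioner: 0.78 kW × 20.666666… h = 16.12 kWh
Total energy = 48.52 kWh
Cost = 48.52 × $0.12 = $5.82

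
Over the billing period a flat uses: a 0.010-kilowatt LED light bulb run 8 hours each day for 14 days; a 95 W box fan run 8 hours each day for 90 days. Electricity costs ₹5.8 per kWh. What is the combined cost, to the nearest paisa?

₹403.22

LED light bulb: Runtime = 8 h/day × 14 days = 112 h
LED light bulb: 0.01 kW × 112 h = 1.12 kWh
box fan: Runtime = 8 h/day × 90 days = 720 h
box fan: 0.095 kW × 720 h = 68.4 kWh
Total energy = 69.52 kWh
Cost = 69.52 × ₹5.8 = ₹403.22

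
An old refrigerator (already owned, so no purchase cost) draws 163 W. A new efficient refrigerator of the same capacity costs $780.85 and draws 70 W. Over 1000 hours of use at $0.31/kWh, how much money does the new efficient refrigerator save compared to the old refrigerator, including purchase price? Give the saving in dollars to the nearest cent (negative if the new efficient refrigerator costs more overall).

old refrigerator: $0.00 + (163/1000) kW × 1000 h × $0.31 = $0.00 + $50.53 = $50.53
new efficient refrigerator: $780.85 + (70/1000) kW × 1000 h × $0.31 = $780.85 + $21.7 = $802.55
Saving = $50.53 − $802.55 = −$752.02

-$752.02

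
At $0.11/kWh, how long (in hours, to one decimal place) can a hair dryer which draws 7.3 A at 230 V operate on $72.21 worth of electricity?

391.0 h

Power = 7.3 A × 230 V = 1679 W = 1.679 kW
Energy available = $72.21 ÷ $0.11/kWh = 656.4545 kWh
Hours = 656.4545 kWh ÷ 1.679 kW = 391.0 h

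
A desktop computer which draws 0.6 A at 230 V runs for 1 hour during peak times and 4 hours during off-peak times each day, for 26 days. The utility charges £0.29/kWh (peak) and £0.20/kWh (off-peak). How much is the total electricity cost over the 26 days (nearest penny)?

Power = 0.6 A × 230 V = 138 W = 0.138 kW
Peak energy = 0.138 kW × 1 h × 26 = 3.588 kWh
Off-peak energy = 0.138 kW × 4 h × 26 = 14.352 kWh
Cost = 3.588 × £0.29 + 14.352 × £0.20 = £1.04052 + £2.8704 = £3.91

£3.91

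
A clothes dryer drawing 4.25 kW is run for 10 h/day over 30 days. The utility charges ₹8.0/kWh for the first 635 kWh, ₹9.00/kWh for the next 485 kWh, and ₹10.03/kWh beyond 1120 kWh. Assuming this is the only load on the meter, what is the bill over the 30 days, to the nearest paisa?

₹10999.65

Runtime = 10 h/day × 30 days = 300 h
Energy = 4.25 kW × 300 h = 1275 kWh
Tier 1 (0–635 kWh): 635 × ₹8.0 = ₹5080
Tier 2 (635–1120 kWh): 485 × ₹9.00 = ₹4365
Above 1120 kWh: 155 × ₹10.03 = ₹1554.65
Bill = ₹10999.65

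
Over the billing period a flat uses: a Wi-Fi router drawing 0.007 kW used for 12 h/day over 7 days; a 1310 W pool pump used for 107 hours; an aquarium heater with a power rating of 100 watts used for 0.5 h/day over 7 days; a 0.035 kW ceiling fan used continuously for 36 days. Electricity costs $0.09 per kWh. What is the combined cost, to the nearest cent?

$15.42

Wi-Fi router: Runtime = 12 h/day × 7 days = 84 h
Wi-Fi router: 0.007 kW × 84 h = 0.588 kWh
pool pump: 1.31 kW × 107 h = 140.17 kWh
aquarium heater: Runtime = 0.5 h/day × 7 days = 3.5 h
aquarium heater: 0.1 kW × 3.5 h = 0.35 kWh
ceiling fan: Runtime = 24 h × 36 = 864 h
ceiling fan: 0.035 kW × 864 h = 30.24 kWh
Total energy = 171.348 kWh
Cost = 171.348 × $0.09 = $15.42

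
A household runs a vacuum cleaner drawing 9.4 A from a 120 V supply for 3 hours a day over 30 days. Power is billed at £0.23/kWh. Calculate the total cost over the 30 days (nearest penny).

Power = 9.4 A × 120 V = 1128 W = 1.128 kW
Runtime = 3 h/day × 30 days = 90 h
Energy = 1.128 kW × 90 h = 101.52 kWh
Cost = 101.52 kWh × £0.23/kWh = £23.35

£23.35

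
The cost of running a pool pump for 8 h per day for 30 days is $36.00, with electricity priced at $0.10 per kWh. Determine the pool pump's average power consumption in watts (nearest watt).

Energy = $36.00 ÷ $0.10/kWh = 360 kWh
Runtime = 8 h/day × 30 days = 240 h
Power = 360 kWh ÷ 240 h = 1.5 kW = 1500 W

1500 W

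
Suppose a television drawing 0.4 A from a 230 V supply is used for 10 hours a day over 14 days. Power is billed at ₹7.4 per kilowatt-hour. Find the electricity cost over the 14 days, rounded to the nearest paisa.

₹95.31

Power = 0.4 A × 230 V = 92 W = 0.092 kW
Runtime = 10 h/day × 14 days = 140 h
Energy = 0.092 kW × 140 h = 12.88 kWh
Cost = 12.88 kWh × ₹7.4/kWh = ₹95.31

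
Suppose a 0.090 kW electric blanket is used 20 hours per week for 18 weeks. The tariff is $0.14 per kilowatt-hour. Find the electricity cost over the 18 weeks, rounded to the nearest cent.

Runtime = 20 h/week × 18 weeks = 360 h
Energy = 0.09 kW × 360 h = 32.4 kWh
Cost = 32.4 kWh × $0.14/kWh = $4.54

$4.54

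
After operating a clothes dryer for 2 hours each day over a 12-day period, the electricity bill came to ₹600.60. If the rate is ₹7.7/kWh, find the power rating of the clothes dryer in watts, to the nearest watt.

Energy = ₹600.60 ÷ ₹7.7/kWh = 78 kWh
Runtime = 2 h/day × 12 days = 24 h
Power = 78 kWh ÷ 24 h = 3.25 kW = 3250 W

3250 W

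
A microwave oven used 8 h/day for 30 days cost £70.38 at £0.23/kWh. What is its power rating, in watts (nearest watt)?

Energy = £70.38 ÷ £0.23/kWh = 306 kWh
Runtime = 8 h/day × 30 days = 240 h
Power = 306 kWh ÷ 240 h = 1.275 kW = 1275 W

1275 W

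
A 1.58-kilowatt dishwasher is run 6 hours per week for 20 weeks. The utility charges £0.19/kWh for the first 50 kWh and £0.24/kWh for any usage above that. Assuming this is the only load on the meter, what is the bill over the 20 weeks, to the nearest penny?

Runtime = 6 h/week × 20 weeks = 120 h
Energy = 1.58 kW × 120 h = 189.6 kWh
Tier 1 (0–50 kWh): 50 × £0.19 = £9.5
Above 50 kWh: 139.6 × £0.24 = £33.504
Bill = £43.00

£43.00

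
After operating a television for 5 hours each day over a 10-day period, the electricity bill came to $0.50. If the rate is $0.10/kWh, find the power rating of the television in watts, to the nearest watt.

100 W

Energy = $0.50 ÷ $0.10/kWh = 5 kWh
Runtime = 5 h/day × 10 days = 50 h
Power = 5 kWh ÷ 50 h = 0.1 kW = 100 W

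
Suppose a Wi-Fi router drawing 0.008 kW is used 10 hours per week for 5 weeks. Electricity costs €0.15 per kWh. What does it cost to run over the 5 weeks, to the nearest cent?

Runtime = 10 h/week × 5 weeks = 50 h
Energy = 0.008 kW × 50 h = 0.4 kWh
Cost = 0.4 kWh × €0.15/kWh = €0.06

€0.06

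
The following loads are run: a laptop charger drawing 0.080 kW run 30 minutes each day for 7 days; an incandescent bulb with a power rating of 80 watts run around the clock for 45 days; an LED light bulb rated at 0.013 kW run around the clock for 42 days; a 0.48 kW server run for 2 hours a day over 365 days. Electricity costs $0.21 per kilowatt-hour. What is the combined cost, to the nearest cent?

laptop charger: Runtime = 30 min × 7 = 210 min = 3.5 h
laptop charger: 0.08 kW × 3.5 h = 0.28 kWh
incandescent bulb: Runtime = 24 h × 45 = 1080 h
incandescent bulb: 0.08 kW × 1080 h = 86.4 kWh
LED light bulb: Runtime = 24 h × 42 = 1008 h
LED light bulb: 0.013 kW × 1008 h = 13.104 kWh
server: Runtime = 2 h/day × 365 days = 730 h
server: 0.48 kW × 730 h = 350.4 kWh
Total energy = 450.184 kWh
Cost = 450.184 × $0.21 = $94.54

$94.54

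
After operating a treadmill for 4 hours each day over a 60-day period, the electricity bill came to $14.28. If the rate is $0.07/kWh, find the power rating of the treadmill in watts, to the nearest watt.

850 W

Energy = $14.28 ÷ $0.07/kWh = 204 kWh
Runtime = 4 h/day × 60 days = 240 h
Power = 204 kWh ÷ 240 h = 0.85 kW = 850 W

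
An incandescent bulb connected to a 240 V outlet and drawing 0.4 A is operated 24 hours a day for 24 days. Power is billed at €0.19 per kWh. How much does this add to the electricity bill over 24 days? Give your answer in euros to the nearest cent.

Power = 0.4 A × 240 V = 96 W = 0.096 kW
Runtime = 24 h × 24 = 576 h
Energy = 0.096 kW × 576 h = 55.296 kWh
Cost = 55.296 kWh × €0.19/kWh = €10.51

€10.51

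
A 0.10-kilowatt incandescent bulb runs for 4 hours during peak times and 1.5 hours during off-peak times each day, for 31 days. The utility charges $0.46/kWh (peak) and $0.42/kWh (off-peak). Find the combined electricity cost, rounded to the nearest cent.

$7.66

Peak energy = 0.1 kW × 4 h × 31 = 12.4 kWh
Off-peak energy = 0.1 kW × 1.5 h × 31 = 4.65 kWh
Cost = 12.4 × $0.46 + 4.65 × $0.42 = $5.704 + $1.953 = $7.66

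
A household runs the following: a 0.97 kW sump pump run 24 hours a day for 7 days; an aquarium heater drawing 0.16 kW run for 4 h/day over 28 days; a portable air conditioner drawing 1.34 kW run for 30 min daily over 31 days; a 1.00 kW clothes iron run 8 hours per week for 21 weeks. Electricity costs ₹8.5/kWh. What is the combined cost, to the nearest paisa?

sump pump: Runtime = 24 h × 7 = 168 h
sump pump: 0.97 kW × 168 h = 162.96 kWh
aquarium heater: Runtime = 4 h/day × 28 days = 112 h
aquarium heater: 0.16 kW × 112 h = 17.92 kWh
portable air conditioner: Runtime = 30 min × 31 = 930 min = 15.5 h
portable air conditioner: 1.34 kW × 15.5 h = 20.77 kWh
clothes iron: Runtime = 8 h/week × 21 weeks = 168 h
clothes iron: 1 kW × 168 h = 168 kWh
Total energy = 369.65 kWh
Cost = 369.65 × ₹8.5 = ₹3142.03

₹3142.03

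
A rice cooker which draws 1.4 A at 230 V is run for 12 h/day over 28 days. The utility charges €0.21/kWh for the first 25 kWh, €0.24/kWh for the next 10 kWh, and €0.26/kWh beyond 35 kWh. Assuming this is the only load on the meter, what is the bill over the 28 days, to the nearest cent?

Power = 1.4 A × 230 V = 322 W = 0.322 kW
Runtime = 12 h/day × 28 days = 336 h
Energy = 0.322 kW × 336 h = 108.192 kWh
Tier 1 (0–25 kWh): 25 × €0.21 = €5.25
Tier 2 (25–35 kWh): 10 × €0.24 = €2.4
Above 35 kWh: 73.192 × €0.26 = €19.02992
Bill = €26.68

€26.68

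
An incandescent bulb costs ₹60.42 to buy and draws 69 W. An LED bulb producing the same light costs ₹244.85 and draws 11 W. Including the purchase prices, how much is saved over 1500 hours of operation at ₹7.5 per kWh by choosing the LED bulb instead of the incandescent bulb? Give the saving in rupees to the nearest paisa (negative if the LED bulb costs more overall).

incandescent bulb: ₹60.42 + (69/1000) kW × 1500 h × ₹7.5 = ₹60.42 + ₹776.25 = ₹836.67
LED bulb: ₹244.85 + (11/1000) kW × 1500 h × ₹7.5 = ₹244.85 + ₹123.75 = ₹368.6
Saving = ₹836.67 − ₹368.6 = ₹468.07

₹468.07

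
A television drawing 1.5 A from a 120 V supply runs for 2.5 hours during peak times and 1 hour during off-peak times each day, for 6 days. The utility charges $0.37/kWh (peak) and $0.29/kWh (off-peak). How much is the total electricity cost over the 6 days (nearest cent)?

$1.31

Power = 1.5 A × 120 V = 180 W = 0.18 kW
Peak energy = 0.18 kW × 2.5 h × 6 = 2.7 kWh
Off-peak energy = 0.18 kW × 1 h × 6 = 1.08 kWh
Cost = 2.7 × $0.37 + 1.08 × $0.29 = $0.999 + $0.3132 = $1.31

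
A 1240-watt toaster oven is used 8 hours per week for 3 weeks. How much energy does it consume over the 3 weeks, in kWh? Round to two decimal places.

Runtime = 8 h/week × 3 weeks = 24 h
Energy = 1.24 kW × 24 h = 29.76 kWh

29.76 kWh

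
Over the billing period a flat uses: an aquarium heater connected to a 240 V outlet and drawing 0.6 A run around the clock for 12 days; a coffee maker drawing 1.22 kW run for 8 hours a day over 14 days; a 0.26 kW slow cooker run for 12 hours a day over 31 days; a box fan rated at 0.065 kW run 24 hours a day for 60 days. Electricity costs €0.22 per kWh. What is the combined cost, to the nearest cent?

€81.06

aquarium heater: Power = 0.6 A × 240 V = 144 W = 0.144 kW
aquarium heater: Runtime = 24 h × 12 = 288 h
aquarium heater: 0.144 kW × 288 h = 41.472 kWh
coffee maker: Runtime = 8 h/day × 14 days = 112 h
coffee maker: 1.22 kW × 112 h = 136.64 kWh
slow cooker: Runtime = 12 h/day × 31 days = 372 h
slow cooker: 0.26 kW × 372 h = 96.72 kWh
box fan: Runtime = 24 h × 60 = 1440 h
box fan: 0.065 kW × 1440 h = 93.6 kWh
Total energy = 368.432 kWh
Cost = 368.432 × €0.22 = €81.06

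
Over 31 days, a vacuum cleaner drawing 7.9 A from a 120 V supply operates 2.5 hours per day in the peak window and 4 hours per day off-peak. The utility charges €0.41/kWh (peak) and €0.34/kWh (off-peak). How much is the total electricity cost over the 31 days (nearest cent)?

Power = 7.9 A × 120 V = 948 W = 0.948 kW
Peak energy = 0.948 kW × 2.5 h × 31 = 73.47 kWh
Off-peak energy = 0.948 kW × 4 h × 31 = 117.552 kWh
Cost = 73.47 × €0.41 + 117.552 × €0.34 = €30.1227 + €39.96768 = €70.09

€70.09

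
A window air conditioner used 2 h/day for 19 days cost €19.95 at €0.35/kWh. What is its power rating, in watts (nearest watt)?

Energy = €19.95 ÷ €0.35/kWh = 57 kWh
Runtime = 2 h/day × 19 days = 38 h
Power = 57 kWh ÷ 38 h = 1.5 kW = 1500 W

1500 W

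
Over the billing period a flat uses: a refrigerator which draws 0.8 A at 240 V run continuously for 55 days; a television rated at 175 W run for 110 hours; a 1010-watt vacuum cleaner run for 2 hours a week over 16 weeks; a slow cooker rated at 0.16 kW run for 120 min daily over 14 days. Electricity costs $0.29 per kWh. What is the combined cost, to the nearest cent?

refrigerator: Power = 0.8 A × 240 V = 192 W = 0.192 kW
refrigerator: Runtime = 24 h × 55 = 1320 h
refrigerator: 0.192 kW × 1320 h = 253.44 kWh
television: 0.175 kW × 110 h = 19.25 kWh
vacuum cleaner: Runtime = 2 h/week × 16 weeks = 32 h
vacuum cleaner: 1.01 kW × 32 h = 32.32 kWh
slow cooker: Runtime = 120 min × 14 = 1680 min = 28 h
slow cooker: 0.16 kW × 28 h = 4.48 kWh
Total energy = 309.49 kWh
Cost = 309.49 × $0.29 = $89.75

$89.75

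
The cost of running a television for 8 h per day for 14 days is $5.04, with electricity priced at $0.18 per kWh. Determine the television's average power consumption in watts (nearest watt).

250 W

Energy = $5.04 ÷ $0.18/kWh = 28 kWh
Runtime = 8 h/day × 14 days = 112 h
Power = 28 kWh ÷ 112 h = 0.25 kW = 250 W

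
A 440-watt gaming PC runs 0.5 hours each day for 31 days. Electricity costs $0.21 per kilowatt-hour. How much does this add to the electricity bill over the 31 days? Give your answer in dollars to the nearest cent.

$1.43

Runtime = 0.5 h/day × 31 days = 15.5 h
Energy = 0.44 kW × 15.5 h = 6.82 kWh
Cost = 6.82 kWh × $0.21/kWh = $1.43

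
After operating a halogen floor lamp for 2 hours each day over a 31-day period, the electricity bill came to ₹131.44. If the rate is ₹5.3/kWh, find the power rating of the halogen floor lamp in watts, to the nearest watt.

Energy = ₹131.44 ÷ ₹5.3/kWh = 24.8 kWh
Runtime = 2 h/day × 31 days = 62 h
Power = 24.8 kWh ÷ 62 h = 0.4 kW = 400 W

400 W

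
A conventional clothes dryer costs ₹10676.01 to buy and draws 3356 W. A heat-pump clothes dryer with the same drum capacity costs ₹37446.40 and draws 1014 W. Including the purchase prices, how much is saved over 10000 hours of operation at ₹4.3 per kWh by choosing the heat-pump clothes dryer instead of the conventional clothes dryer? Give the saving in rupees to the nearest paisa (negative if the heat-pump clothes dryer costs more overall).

conventional clothes dryer: ₹10676.01 + (3356/1000) kW × 10000 h × ₹4.3 = ₹10676.01 + ₹144308 = ₹154984.01
heat-pump clothes dryer: ₹37446.40 + (1014/1000) kW × 10000 h × ₹4.3 = ₹37446.40 + ₹43602 = ₹81048.4
Saving = ₹154984.01 − ₹81048.4 = ₹73935.61

₹73935.61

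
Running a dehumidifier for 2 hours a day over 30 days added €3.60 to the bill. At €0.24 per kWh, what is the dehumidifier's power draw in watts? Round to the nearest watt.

Energy = €3.60 ÷ €0.24/kWh = 15 kWh
Runtime = 2 h/day × 30 days = 60 h
Power = 15 kWh ÷ 60 h = 0.25 kW = 250 W

250 W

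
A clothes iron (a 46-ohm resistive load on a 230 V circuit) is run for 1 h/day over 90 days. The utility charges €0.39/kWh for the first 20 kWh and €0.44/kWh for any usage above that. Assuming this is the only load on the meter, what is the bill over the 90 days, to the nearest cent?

€44.54

Power = V²/R = 230²/46 = 1150 W = 1.15 kW
Runtime = 1 h/day × 90 days = 90 h
Energy = 1.15 kW × 90 h = 103.5 kWh
Tier 1 (0–20 kWh): 20 × €0.39 = €7.8
Above 20 kWh: 83.5 × €0.44 = €36.74
Bill = €44.54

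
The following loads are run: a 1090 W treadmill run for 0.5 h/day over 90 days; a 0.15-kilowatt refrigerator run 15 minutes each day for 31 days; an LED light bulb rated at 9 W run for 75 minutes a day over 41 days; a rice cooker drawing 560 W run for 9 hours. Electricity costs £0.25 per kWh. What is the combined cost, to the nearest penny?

£13.93

treadmill: Runtime = 0.5 h/day × 90 days = 45 h
treadmill: 1.09 kW × 45 h = 49.05 kWh
refrigerator: Runtime = 15 min × 31 = 465 min = 7.75 h
refrigerator: 0.15 kW × 7.75 h = 1.1625 kWh
LED light bulb: Runtime = 75 min × 41 = 3075 min = 51.25 h
LED light bulb: 0.009 kW × 51.25 h = 0.46125 kWh
rice cooker: 0.56 kW × 9 h = 5.04 kWh
Total energy = 55.71375 kWh
Cost = 55.71375 × £0.25 = £13.93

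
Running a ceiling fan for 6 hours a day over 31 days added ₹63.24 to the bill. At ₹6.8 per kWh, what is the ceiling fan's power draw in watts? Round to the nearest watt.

Energy = ₹63.24 ÷ ₹6.8/kWh = 9.3 kWh
Runtime = 6 h/day × 31 days = 186 h
Power = 9.3 kWh ÷ 186 h = 0.05 kW = 50 W

50 W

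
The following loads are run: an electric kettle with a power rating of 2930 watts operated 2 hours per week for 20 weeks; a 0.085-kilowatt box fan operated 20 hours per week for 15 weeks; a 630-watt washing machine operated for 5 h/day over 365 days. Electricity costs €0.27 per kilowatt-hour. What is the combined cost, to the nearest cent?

electric kettle: Runtime = 2 h/week × 20 weeks = 40 h
electric kettle: 2.93 kW × 40 h = 117.2 kWh
box fan: Runtime = 20 h/week × 15 weeks = 300 h
box fan: 0.085 kW × 300 h = 25.5 kWh
washing machine: Runtime = 5 h/day × 365 days = 1825 h
washing machine: 0.63 kW × 1825 h = 1149.75 kWh
Total energy = 1292.45 kWh
Cost = 1292.45 × €0.27 = €348.96

€348.96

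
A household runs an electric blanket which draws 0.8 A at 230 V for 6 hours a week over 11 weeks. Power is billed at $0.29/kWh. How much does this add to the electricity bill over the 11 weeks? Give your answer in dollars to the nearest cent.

$3.52

Power = 0.8 A × 230 V = 184 W = 0.184 kW
Runtime = 6 h/week × 11 weeks = 66 h
Energy = 0.184 kW × 66 h = 12.144 kWh
Cost = 12.144 kWh × $0.29/kWh = $3.52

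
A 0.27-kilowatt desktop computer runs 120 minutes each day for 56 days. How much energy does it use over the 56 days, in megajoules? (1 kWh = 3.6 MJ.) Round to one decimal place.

Runtime = 120 min × 56 = 6720 min = 112 h
Energy = 0.27 kW × 112 h = 30.24 kWh
= 30.24 × 3.6 MJ = 108.9 MJ

108.9 MJ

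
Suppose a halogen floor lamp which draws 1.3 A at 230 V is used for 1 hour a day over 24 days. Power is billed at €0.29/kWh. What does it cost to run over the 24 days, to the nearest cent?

€2.08

Power = 1.3 A × 230 V = 299 W = 0.299 kW
Runtime = 1 h/day × 24 days = 24 h
Energy = 0.299 kW × 24 h = 7.176 kWh
Cost = 7.176 kWh × €0.29/kWh = €2.08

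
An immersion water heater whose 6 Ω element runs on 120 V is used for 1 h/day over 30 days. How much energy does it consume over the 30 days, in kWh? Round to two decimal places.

Power = V²/R = 120²/6 = 2400 W = 2.4 kW
Runtime = 1 h/day × 30 days = 30 h
Energy = 2.4 kW × 30 h = 72 kWh

72.00 kWh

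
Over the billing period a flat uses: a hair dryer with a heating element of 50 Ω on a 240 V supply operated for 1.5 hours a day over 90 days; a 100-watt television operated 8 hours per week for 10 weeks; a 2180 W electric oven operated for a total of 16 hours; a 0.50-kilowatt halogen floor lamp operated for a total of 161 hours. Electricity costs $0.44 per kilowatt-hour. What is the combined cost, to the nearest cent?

$122.72

hair dryer: Power = V²/R = 240²/50 = 1152 W = 1.152 kW
hair dryer: Runtime = 1.5 h/day × 90 days = 135 h
hair dryer: 1.152 kW × 135 h = 155.52 kWh
television: Runtime = 8 h/week × 10 weeks = 80 h
television: 0.1 kW × 80 h = 8 kWh
electric oven: 2.18 kW × 16 h = 34.88 kWh
halogen floor lamp: 0.5 kW × 161 h = 80.5 kWh
Total energy = 278.9 kWh
Cost = 278.9 × $0.44 = $122.72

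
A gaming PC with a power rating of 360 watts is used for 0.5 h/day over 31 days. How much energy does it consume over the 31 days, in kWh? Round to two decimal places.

Runtime = 0.5 h/day × 31 days = 15.5 h
Energy = 0.36 kW × 15.5 h = 5.58 kWh

5.58 kWh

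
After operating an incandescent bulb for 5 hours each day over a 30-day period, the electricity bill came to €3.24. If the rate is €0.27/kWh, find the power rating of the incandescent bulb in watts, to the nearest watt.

Energy = €3.24 ÷ €0.27/kWh = 12 kWh
Runtime = 5 h/day × 30 days = 150 h
Power = 12 kWh ÷ 150 h = 0.08 kW = 80 W

80 W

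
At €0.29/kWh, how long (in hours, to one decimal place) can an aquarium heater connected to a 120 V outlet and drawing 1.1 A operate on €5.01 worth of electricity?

Power = 1.1 A × 120 V = 132 W = 0.132 kW
Energy available = €5.01 ÷ €0.29/kWh = 17.2759 kWh
Hours = 17.2759 kWh ÷ 0.132 kW = 130.9 h

130.9 h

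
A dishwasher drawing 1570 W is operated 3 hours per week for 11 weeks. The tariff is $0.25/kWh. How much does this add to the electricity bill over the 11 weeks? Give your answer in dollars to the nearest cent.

Runtime = 3 h/week × 11 weeks = 33 h
Energy = 1.57 kW × 33 h = 51.81 kWh
Cost = 51.81 kWh × $0.25/kWh = $12.95

$12.95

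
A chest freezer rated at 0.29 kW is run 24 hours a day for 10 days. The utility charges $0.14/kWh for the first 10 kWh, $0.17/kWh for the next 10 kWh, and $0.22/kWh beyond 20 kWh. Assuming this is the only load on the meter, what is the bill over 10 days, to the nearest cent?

$14.01

Runtime = 24 h × 10 = 240 h
Energy = 0.29 kW × 240 h = 69.6 kWh
Tier 1 (0–10 kWh): 10 × $0.14 = $1.4
Tier 2 (10–20 kWh): 10 × $0.17 = $1.7
Above 20 kWh: 49.6 × $0.22 = $10.912
Bill = $14.01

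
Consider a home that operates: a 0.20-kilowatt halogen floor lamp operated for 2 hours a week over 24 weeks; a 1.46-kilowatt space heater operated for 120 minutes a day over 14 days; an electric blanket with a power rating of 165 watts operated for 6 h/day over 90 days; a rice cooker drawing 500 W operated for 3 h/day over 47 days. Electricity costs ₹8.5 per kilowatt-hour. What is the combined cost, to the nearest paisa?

halogen floor lamp: Runtime = 2 h/week × 24 weeks = 48 h
halogen floor lamp: 0.2 kW × 48 h = 9.6 kWh
space heater: Runtime = 120 min × 14 = 1680 min = 28 h
space heater: 1.46 kW × 28 h = 40.88 kWh
electric blanket: Runtime = 6 h/day × 90 days = 540 h
electric blanket: 0.165 kW × 540 h = 89.1 kWh
rice cooker: Runtime = 3 h/day × 47 days = 141 h
rice cooker: 0.5 kW × 141 h = 70.5 kWh
Total energy = 210.08 kWh
Cost = 210.08 × ₹8.5 = ₹1785.68

₹1785.68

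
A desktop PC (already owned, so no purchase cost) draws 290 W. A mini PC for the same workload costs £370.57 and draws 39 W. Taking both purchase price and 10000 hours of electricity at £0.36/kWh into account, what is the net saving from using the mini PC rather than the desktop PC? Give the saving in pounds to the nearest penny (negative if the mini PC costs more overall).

desktop PC: £0.00 + (290/1000) kW × 10000 h × £0.36 = £0.00 + £1044 = £1044
mini PC: £370.57 + (39/1000) kW × 10000 h × £0.36 = £370.57 + £140.4 = £510.97
Saving = £1044 − £510.97 = £533.03

£533.03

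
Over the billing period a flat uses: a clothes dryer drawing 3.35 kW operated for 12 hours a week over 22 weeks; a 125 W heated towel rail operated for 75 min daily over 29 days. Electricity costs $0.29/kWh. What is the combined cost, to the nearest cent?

clothes dryer: Runtime = 12 h/week × 22 weeks = 264 h
clothes dryer: 3.35 kW × 264 h = 884.4 kWh
heated towel rail: Runtime = 75 min × 29 = 2175 min = 36.25 h
heated towel rail: 0.125 kW × 36.25 h = 4.53125 kWh
Total energy = 888.93125 kWh
Cost = 888.93125 × $0.29 = $257.79

$257.79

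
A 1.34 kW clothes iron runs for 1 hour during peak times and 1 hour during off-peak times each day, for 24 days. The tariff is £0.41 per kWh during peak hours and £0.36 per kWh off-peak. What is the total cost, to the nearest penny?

£24.76

Peak energy = 1.34 kW × 1 h × 24 = 32.16 kWh
Off-peak energy = 1.34 kW × 1 h × 24 = 32.16 kWh
Cost = 32.16 × £0.41 + 32.16 × £0.36 = £13.1856 + £11.5776 = £24.76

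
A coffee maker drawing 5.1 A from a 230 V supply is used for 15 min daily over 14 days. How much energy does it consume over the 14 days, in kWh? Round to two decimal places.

Power = 5.1 A × 230 V = 1173 W = 1.173 kW
Runtime = 15 min × 14 = 210 min = 3.5 h
Energy = 1.173 kW × 3.5 h = 4.1055 kWh ≈ 4.11 kWh

4.11 kWh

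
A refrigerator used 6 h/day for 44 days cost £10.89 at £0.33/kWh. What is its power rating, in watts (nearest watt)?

125 W

Energy = £10.89 ÷ £0.33/kWh = 33 kWh
Runtime = 6 h/day × 44 days = 264 h
Power = 33 kWh ÷ 264 h = 0.125 kW = 125 W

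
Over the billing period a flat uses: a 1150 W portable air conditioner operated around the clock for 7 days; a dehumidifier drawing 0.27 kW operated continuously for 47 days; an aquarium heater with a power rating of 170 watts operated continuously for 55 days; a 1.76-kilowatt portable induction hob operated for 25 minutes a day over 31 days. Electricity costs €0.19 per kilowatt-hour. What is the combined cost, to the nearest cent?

€141.53

portable air conditioner: Runtime = 24 h × 7 = 168 h
portable air conditioner: 1.15 kW × 168 h = 193.2 kWh
dehumidifier: Runtime = 24 h × 47 = 1128 h
dehumidifier: 0.27 kW × 1128 h = 304.56 kWh
aquarium heater: Runtime = 24 h × 55 = 1320 h
aquarium heater: 0.17 kW × 1320 h = 224.4 kWh
portable induction hob: Runtime = 25 min × 31 = 775 min = 12.916666… h
portable induction hob: 1.76 kW × 12.916666… h = 22.733333… kWh
Total energy = 744.893333… kWh
Cost = 744.893333… × €0.19 = €141.53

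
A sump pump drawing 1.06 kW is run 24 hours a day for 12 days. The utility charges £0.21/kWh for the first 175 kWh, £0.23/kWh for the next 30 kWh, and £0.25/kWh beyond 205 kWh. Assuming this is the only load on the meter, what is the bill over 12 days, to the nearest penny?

£68.72

Runtime = 24 h × 12 = 288 h
Energy = 1.06 kW × 288 h = 305.28 kWh
Tier 1 (0–175 kWh): 175 × £0.21 = £36.75
Tier 2 (175–205 kWh): 30 × £0.23 = £6.9
Above 205 kWh: 100.28 × £0.25 = £25.07
Bill = £68.72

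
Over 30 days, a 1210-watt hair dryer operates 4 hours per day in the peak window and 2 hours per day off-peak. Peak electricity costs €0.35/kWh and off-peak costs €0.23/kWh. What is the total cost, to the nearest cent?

Peak energy = 1.21 kW × 4 h × 30 = 145.2 kWh
Off-peak energy = 1.21 kW × 2 h × 30 = 72.6 kWh
Cost = 145.2 × €0.35 + 72.6 × €0.23 = €50.82 + €16.698 = €67.52

€67.52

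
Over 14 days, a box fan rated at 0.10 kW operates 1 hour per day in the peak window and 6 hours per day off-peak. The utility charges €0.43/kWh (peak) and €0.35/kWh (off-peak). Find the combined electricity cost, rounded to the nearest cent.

Peak energy = 0.1 kW × 1 h × 14 = 1.4 kWh
Off-peak energy = 0.1 kW × 6 h × 14 = 8.4 kWh
Cost = 1.4 × €0.43 + 8.4 × €0.35 = €0.602 + €2.94 = €3.54

€3.54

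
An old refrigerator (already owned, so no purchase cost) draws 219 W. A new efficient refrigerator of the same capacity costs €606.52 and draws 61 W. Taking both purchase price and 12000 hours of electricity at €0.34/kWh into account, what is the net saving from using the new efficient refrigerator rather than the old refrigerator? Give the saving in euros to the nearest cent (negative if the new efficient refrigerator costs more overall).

old refrigerator: €0.00 + (219/1000) kW × 12000 h × €0.34 = €0.00 + €893.52 = €893.52
new efficient refrigerator: €606.52 + (61/1000) kW × 12000 h × €0.34 = €606.52 + €248.88 = €855.4
Saving = €893.52 − €855.4 = €38.12

€38.12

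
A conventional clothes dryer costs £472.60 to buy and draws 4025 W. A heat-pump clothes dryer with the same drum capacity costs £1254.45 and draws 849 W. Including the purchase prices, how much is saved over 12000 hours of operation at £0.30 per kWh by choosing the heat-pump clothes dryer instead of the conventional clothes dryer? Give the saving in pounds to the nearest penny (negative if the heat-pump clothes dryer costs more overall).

conventional clothes dryer: £472.60 + (4025/1000) kW × 12000 h × £0.30 = £472.60 + £14490 = £14962.6
heat-pump clothes dryer: £1254.45 + (849/1000) kW × 12000 h × £0.30 = £1254.45 + £3056.4 = £4310.85
Saving = £14962.6 − £4310.85 = £10651.75

£10651.75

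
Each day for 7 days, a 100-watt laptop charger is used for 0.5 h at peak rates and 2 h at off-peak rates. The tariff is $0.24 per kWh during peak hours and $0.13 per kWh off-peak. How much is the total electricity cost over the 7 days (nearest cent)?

$0.27

Peak energy = 0.1 kW × 0.5 h × 7 = 0.35 kWh
Off-peak energy = 0.1 kW × 2 h × 7 = 1.4 kWh
Cost = 0.35 × $0.24 + 1.4 × $0.13 = $0.084 + $0.182 = $0.27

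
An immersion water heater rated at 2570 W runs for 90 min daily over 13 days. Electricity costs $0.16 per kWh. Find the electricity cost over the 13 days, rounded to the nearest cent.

$8.02

Runtime = 90 min × 13 = 1170 min = 19.5 h
Energy = 2.57 kW × 19.5 h = 50.115 kWh
Cost = 50.115 kWh × $0.16/kWh = $8.02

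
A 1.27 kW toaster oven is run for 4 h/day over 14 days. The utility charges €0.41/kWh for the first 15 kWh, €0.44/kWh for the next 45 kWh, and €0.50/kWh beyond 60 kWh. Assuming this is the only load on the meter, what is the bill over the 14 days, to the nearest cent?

Runtime = 4 h/day × 14 days = 56 h
Energy = 1.27 kW × 56 h = 71.12 kWh
Tier 1 (0–15 kWh): 15 × €0.41 = €6.15
Tier 2 (15–60 kWh): 45 × €0.44 = €19.8
Above 60 kWh: 11.12 × €0.50 = €5.56
Bill = €31.51

€31.51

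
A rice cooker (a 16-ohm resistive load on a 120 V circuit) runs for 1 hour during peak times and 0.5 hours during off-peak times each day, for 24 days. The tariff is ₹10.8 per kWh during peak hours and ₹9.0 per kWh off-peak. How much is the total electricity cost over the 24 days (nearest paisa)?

₹330.48

Power = V²/R = 120²/16 = 900 W = 0.9 kW
Peak energy = 0.9 kW × 1 h × 24 = 21.6 kWh
Off-peak energy = 0.9 kW × 0.5 h × 24 = 10.8 kWh
Cost = 21.6 × ₹10.8 + 10.8 × ₹9.0 = ₹233.28 + ₹97.2 = ₹330.48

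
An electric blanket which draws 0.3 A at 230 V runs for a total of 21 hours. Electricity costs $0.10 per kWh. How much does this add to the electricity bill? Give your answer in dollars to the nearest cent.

$0.14

Power = 0.3 A × 230 V = 69 W = 0.069 kW
Energy = 0.069 kW × 21 h = 1.449 kWh
Cost = 1.449 kWh × $0.10/kWh = $0.14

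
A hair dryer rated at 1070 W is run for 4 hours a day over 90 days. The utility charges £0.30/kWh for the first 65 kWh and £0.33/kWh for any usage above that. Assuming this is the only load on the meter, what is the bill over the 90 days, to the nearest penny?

£125.17

Runtime = 4 h/day × 90 days = 360 h
Energy = 1.07 kW × 360 h = 385.2 kWh
Tier 1 (0–65 kWh): 65 × £0.30 = £19.5
Above 65 kWh: 320.2 × £0.33 = £105.666
Bill = £125.17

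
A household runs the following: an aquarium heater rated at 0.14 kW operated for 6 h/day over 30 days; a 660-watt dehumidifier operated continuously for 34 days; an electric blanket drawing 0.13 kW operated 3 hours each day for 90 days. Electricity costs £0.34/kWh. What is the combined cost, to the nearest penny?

aquarium heater: Runtime = 6 h/day × 30 days = 180 h
aquarium heater: 0.14 kW × 180 h = 25.2 kWh
dehumidifier: Runtime = 24 h × 34 = 816 h
dehumidifier: 0.66 kW × 816 h = 538.56 kWh
electric blanket: Runtime = 3 h/day × 90 days = 270 h
electric blanket: 0.13 kW × 270 h = 35.1 kWh
Total energy = 598.86 kWh
Cost = 598.86 × £0.34 = £203.61

£203.61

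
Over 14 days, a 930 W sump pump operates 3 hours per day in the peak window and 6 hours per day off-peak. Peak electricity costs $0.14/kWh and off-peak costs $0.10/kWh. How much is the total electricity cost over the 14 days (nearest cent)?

Peak energy = 0.93 kW × 3 h × 14 = 39.06 kWh
Off-peak energy = 0.93 kW × 6 h × 14 = 78.12 kWh
Cost = 39.06 × $0.14 + 78.12 × $0.10 = $5.4684 + $7.812 = $13.28

$13.28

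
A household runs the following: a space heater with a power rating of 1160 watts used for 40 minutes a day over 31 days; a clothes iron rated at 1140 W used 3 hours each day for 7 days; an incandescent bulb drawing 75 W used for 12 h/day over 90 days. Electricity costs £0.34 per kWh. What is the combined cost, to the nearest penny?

£43.83

space heater: Runtime = 40 min × 31 = 1240 min = 20.666666… h
space heater: 1.16 kW × 20.666666… h = 23.973333… kWh
clothes iron: Runtime = 3 h/day × 7 days = 21 h
clothes iron: 1.14 kW × 21 h = 23.94 kWh
incandescent bulb: Runtime = 12 h/day × 90 days = 1080 h
incandescent bulb: 0.075 kW × 1080 h = 81 kWh
Total energy = 128.913333… kWh
Cost = 128.913333… × £0.34 = £43.83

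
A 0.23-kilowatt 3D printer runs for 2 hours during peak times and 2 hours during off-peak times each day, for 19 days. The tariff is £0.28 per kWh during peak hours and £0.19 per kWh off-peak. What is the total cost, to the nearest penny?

£4.11

Peak energy = 0.23 kW × 2 h × 19 = 8.74 kWh
Off-peak energy = 0.23 kW × 2 h × 19 = 8.74 kWh
Cost = 8.74 × £0.28 + 8.74 × £0.19 = £2.4472 + £1.6606 = £4.11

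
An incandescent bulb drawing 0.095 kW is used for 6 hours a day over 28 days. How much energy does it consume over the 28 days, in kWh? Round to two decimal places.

Runtime = 6 h/day × 28 days = 168 h
Energy = 0.095 kW × 168 h = 15.96 kWh

15.96 kWh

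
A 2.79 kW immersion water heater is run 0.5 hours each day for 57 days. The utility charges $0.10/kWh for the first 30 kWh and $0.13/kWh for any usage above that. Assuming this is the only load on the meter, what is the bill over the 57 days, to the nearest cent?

$9.44

Runtime = 0.5 h/day × 57 days = 28.5 h
Energy = 2.79 kW × 28.5 h = 79.515 kWh
Tier 1 (0–30 kWh): 30 × $0.10 = $3
Above 30 kWh: 49.515 × $0.13 = $6.43695
Bill = $9.44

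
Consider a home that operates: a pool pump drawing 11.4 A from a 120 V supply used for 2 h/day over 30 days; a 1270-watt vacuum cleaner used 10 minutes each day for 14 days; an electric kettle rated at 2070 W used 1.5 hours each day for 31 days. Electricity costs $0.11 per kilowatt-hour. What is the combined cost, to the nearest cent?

pool pump: Power = 11.4 A × 120 V = 1368 W = 1.368 kW
pool pump: Runtime = 2 h/day × 30 days = 60 h
pool pump: 1.368 kW × 60 h = 82.08 kWh
vacuum cleaner: Runtime = 10 min × 14 = 140 min = 2.333333… h
vacuum cleaner: 1.27 kW × 2.333333… h = 2.963333… kWh
electric kettle: Runtime = 1.5 h/day × 31 days = 46.5 h
electric kettle: 2.07 kW × 46.5 h = 96.255 kWh
Total energy = 181.298333… kWh
Cost = 181.298333… × $0.11 = $19.94

$19.94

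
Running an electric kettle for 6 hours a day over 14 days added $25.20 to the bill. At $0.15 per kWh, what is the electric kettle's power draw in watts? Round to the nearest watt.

Energy = $25.20 ÷ $0.15/kWh = 168 kWh
Runtime = 6 h/day × 14 days = 84 h
Power = 168 kWh ÷ 84 h = 2 kW = 2000 W

2000 W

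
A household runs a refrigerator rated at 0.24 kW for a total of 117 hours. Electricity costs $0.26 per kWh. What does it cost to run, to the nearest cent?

Energy = 0.24 kW × 117 h = 28.08 kWh
Cost = 28.08 kWh × $0.26/kWh = $7.30

$7.30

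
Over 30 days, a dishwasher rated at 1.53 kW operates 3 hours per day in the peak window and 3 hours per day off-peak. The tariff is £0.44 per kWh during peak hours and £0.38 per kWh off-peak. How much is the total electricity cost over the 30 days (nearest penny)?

£112.91

Peak energy = 1.53 kW × 3 h × 30 = 137.7 kWh
Off-peak energy = 1.53 kW × 3 h × 30 = 137.7 kWh
Cost = 137.7 × £0.44 + 137.7 × £0.38 = £60.588 + £52.326 = £112.91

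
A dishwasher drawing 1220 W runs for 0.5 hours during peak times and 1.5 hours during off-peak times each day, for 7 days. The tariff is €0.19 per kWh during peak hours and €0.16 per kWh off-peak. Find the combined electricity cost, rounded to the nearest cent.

€2.86

Peak energy = 1.22 kW × 0.5 h × 7 = 4.27 kWh
Off-peak energy = 1.22 kW × 1.5 h × 7 = 12.81 kWh
Cost = 4.27 × €0.19 + 12.81 × €0.16 = €0.8113 + €2.0496 = €2.86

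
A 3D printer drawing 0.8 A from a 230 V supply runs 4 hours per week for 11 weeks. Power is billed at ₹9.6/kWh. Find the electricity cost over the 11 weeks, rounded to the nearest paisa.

₹77.72

Power = 0.8 A × 230 V = 184 W = 0.184 kW
Runtime = 4 h/week × 11 weeks = 44 h
Energy = 0.184 kW × 44 h = 8.096 kWh
Cost = 8.096 kWh × ₹9.6/kWh = ₹77.72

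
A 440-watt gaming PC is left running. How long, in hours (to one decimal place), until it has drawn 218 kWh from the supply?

Hours = 218 kWh ÷ 0.44 kW = 495.5 h

495.5 h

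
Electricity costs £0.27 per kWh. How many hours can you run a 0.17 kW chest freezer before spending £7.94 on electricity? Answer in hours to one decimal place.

Energy available = £7.94 ÷ £0.27/kWh = 29.4074 kWh
Hours = 29.4074 kWh ÷ 0.17 kW = 173.0 h

173.0 h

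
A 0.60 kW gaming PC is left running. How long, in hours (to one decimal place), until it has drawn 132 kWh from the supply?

220.0 h

Hours = 132 kWh ÷ 0.6 kW = 220.0 h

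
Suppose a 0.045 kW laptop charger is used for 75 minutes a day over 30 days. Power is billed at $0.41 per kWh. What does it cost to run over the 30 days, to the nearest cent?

$0.69

Runtime = 75 min × 30 = 2250 min = 37.5 h
Energy = 0.045 kW × 37.5 h = 1.6875 kWh
Cost = 1.6875 kWh × $0.41/kWh = $0.69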